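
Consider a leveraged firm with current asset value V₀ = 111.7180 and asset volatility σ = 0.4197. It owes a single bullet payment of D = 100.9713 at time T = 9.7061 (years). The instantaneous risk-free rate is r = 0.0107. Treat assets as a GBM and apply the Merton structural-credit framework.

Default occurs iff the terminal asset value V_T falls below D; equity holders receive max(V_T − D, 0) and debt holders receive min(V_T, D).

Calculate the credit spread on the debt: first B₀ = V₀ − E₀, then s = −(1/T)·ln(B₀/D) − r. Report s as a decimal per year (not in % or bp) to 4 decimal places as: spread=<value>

Apply the equity-as-call identities (strike 100.9713, horizon 9.7061 years):
d₁ = [ln(V₀/D) + (r + σ²/2)T] / (σ√T)
   = [ln(111.7180/100.9713) + (0.0107 + 0.5·0.4197²)·9.7061] / (0.4197·√9.7061)
   = [0.101142 + 0.958711] / 1.307559 = 0.810558
d₂ = d₁ − σ√T = 0.810558 − 1.307559 = -0.497001
N(d₁) = 0.791190,  N(d₂) = 0.309594,  e^(−rT) = 0.901356
E₀ = V₀·N(d₁) − D·e^(−rT)·N(d₂)
   = 111.7180·0.791190 − 100.9713·0.901356·0.309594 = 60.213701
B₀ = V₀ − E₀ = 111.7180 − 60.213701 = 51.504299
spread = −(1/T)·ln(B₀/D) − r = −(1/9.7061)·ln(51.504299/100.9713) − 0.0107 = 0.05865546

spread=0.0587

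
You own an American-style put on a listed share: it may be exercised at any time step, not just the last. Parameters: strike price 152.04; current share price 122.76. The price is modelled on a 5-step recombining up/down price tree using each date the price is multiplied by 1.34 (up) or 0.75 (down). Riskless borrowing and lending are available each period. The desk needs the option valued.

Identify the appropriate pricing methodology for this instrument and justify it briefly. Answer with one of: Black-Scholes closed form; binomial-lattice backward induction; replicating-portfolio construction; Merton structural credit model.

framework: binomial-lattice backward induction

Key observation: with exercise allowed before expiry on a discrete up/down model (5 steps from spot 122.76), the strike-152.04 put's value must be rolled back through the tree testing early exercise at each node.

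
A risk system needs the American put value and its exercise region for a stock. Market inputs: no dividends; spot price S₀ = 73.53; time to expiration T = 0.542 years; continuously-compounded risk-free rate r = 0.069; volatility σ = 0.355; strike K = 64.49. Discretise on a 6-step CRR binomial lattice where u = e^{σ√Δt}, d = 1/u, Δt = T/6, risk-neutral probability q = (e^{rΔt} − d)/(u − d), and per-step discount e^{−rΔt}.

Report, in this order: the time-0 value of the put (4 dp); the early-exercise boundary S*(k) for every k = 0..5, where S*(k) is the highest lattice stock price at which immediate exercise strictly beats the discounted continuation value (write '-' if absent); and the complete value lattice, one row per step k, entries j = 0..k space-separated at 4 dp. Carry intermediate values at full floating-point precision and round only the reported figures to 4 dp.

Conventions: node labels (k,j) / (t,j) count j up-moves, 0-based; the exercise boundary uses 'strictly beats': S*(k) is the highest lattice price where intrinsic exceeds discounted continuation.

Δt=0.09033  u=1.11260  d=0.89880  q=0.50260  discount=0.99379
step 6 (expiry): payoffs max(K−S,0) = 25.7253 16.5042 5.0897 0.0000 0.0000 0.0000 0.0000
step 5: (k=5,j=0): S=43.1295, K−S=21.3605, hold=20.9597 ⇒ V=21.3605 exercise | (k=5,j=1): S=53.3889, K−S=11.1011, hold=10.7004 ⇒ V=11.1011 exercise | (k=5,j=2): S=66.0886, K−S=0.0000, hold=2.5159 ⇒ V=2.5159 continue | (k=5,j=3): S=81.8093, K−S=0.0000, hold=0.0000 ⇒ V=0.0000 continue | (k=5,j=4): S=101.2694, K−S=0.0000, hold=0.0000 ⇒ V=0.0000 continue | (k=5,j=5): S=125.3586, K−S=0.0000, hold=0.0000 ⇒ V=0.0000 continue  boundary S*=53.3889
step 4: (k=4,j=0): S=47.9858, K−S=16.5042, hold=16.1035 ⇒ V=16.5042 exercise | (k=4,j=1): S=59.4003, K−S=5.0897, hold=6.7441 ⇒ V=6.7441 continue | (k=4,j=2): S=73.5300, K−S=0.0000, hold=1.2436 ⇒ V=1.2436 continue | (k=4,j=3): S=91.0208, K−S=0.0000, hold=0.0000 ⇒ V=0.0000 continue | (k=4,j=4): S=112.6721, K−S=0.0000, hold=0.0000 ⇒ V=0.0000 continue  boundary S*=47.9858
step 3: (k=3,j=0): S=53.3889, K−S=11.1011, hold=11.5267 ⇒ V=11.5267 continue | (k=3,j=1): S=66.0886, K−S=0.0000, hold=3.9549 ⇒ V=3.9549 continue | (k=3,j=2): S=81.8093, K−S=0.0000, hold=0.6148 ⇒ V=0.6148 continue | (k=3,j=3): S=101.2694, K−S=0.0000, hold=0.0000 ⇒ V=0.0000 continue  boundary S*=-
step 2: (k=2,j=0): S=59.4003, K−S=5.0897, hold=7.6732 ⇒ V=7.6732 continue | (k=2,j=1): S=73.5300, K−S=0.0000, hold=2.2620 ⇒ V=2.2620 continue | (k=2,j=2): S=91.0208, K−S=0.0000, hold=0.3039 ⇒ V=0.3039 continue  boundary S*=-
step 1: (k=1,j=0): S=66.0886, K−S=0.0000, hold=4.9227 ⇒ V=4.9227 continue | (k=1,j=1): S=81.8093, K−S=0.0000, hold=1.2699 ⇒ V=1.2699 continue  boundary S*=-
step 0: (k=0,j=0): S=73.5300, K−S=0.0000, hold=3.0677 ⇒ V=3.0677 continue  boundary S*=-

price = 3.0677
boundary = - - - - 47.9858 53.3889
tree:
3.0677
4.9227 1.2699
7.6732 2.2620 0.3039
11.5267 3.9549 0.6148 0.0000
16.5042 6.7441 1.2436 0.0000 0.0000
21.3605 11.1011 2.5159 0.0000 0.0000 0.0000
25.7253 16.5042 5.0897 0.0000 0.0000 0.0000 0.0000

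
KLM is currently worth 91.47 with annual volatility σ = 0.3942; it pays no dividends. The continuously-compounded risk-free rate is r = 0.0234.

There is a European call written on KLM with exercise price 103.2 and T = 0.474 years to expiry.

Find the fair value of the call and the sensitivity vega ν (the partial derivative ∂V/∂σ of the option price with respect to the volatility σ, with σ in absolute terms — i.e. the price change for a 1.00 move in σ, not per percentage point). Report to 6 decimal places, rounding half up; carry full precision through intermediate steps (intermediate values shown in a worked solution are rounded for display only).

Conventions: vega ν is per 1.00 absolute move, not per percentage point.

σ√T = 0.3942·√0.474 = 0.271397
d₁ = (ln(S/K) + (r+σ²/2)T) / (σ√T) = (ln(91.47/103.2) + (0.0234+0.3942²/2)·0.474) / 0.271397 = (-0.120658 + 0.047920) / 0.271397 = -0.268012
d₂ = d₁ − σ√T = -0.268012 − 0.271397 = -0.539410
e^{−rT} = 0.988970
N(d₁) = 0.394345,  N(d₂) = 0.294802
Call price V = S·N(d₁) − K·e^{−rT}·N(d₂) = 36.070724 − 30.087986 = 5.982738
φ(d₁) = (1/√(2π))·e^{−d₁²/2} = 0.384868
ν = S·φ(d₁)·√T = 24.237068

price = 5.982738
ν = 24.237068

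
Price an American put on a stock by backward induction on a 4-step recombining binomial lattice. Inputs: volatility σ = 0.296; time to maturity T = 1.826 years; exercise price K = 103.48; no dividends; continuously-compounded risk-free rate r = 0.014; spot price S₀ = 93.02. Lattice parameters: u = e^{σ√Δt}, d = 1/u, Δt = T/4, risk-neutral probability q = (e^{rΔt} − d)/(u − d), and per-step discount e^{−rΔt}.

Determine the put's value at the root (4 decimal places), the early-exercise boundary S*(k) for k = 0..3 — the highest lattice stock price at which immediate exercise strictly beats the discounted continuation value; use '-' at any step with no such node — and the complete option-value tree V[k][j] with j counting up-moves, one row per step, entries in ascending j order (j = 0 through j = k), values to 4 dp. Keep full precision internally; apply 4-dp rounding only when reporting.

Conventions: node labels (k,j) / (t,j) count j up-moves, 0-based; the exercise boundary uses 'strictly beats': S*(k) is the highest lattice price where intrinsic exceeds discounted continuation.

Δt=0.45650  u=1.22139  d=0.81874  q=0.46609  discount=0.99363
step 4 (expiry): payoffs max(K−S,0) = 61.6820 41.1258 10.4600 0.0000 0.0000
step 3: (k=3,j=0): S=51.0517, K−S=52.4283, hold=51.7690 ⇒ V=52.4283 exercise | (k=3,j=1): S=76.1590, K−S=27.3210, hold=26.6618 ⇒ V=27.3210 exercise | (k=3,j=2): S=113.6139, K−S=0.0000, hold=5.5491 ⇒ V=5.5491 continue | (k=3,j=3): S=169.4893, K−S=0.0000, hold=0.0000 ⇒ V=0.0000 continue  boundary S*=76.1590
step 2: (k=2,j=0): S=62.3542, K−S=41.1258, hold=40.4666 ⇒ V=41.1258 exercise | (k=2,j=1): S=93.0200, K−S=10.4600, hold=17.0639 ⇒ V=17.0639 continue | (k=2,j=2): S=138.7672, K−S=0.0000, hold=2.9438 ⇒ V=2.9438 continue  boundary S*=62.3542
step 1: (k=1,j=0): S=76.1590, K−S=27.3210, hold=29.7202 ⇒ V=29.7202 continue | (k=1,j=1): S=113.6139, K−S=0.0000, hold=10.4159 ⇒ V=10.4159 continue  boundary S*=-
step 0: (k=0,j=0): S=93.0200, K−S=10.4600, hold=20.5906 ⇒ V=20.5906 continue  boundary S*=-

price = 20.5906
boundary = - - 62.3542 76.1590
tree:
20.5906
29.7202 10.4159
41.1258 17.0639 2.9438
52.4283 27.3210 5.5491 0.0000
61.6820 41.1258 10.4600 0.0000 0.0000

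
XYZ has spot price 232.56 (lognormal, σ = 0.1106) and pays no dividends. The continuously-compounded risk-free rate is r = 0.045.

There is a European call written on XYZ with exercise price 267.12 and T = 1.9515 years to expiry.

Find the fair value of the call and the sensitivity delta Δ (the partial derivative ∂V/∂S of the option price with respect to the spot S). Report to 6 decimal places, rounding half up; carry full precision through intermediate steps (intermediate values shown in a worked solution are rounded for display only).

price = 9.424863
Δ = 0.400867

σ√T = 0.1106·√1.9515 = 0.154504
d₁ = (ln(S/K) + (r+σ²/2)T) / (σ√T) = (ln(232.56/267.12) + (0.045+0.1106²/2)·1.9515) / 0.154504 = (-0.138550 + 0.099753) / 0.154504 = -0.251104
d₂ = d₁ − σ√T = -0.251104 − 0.154504 = -0.405608
e^{−rT} = 0.915928
N(d₁) = 0.400867,  N(d₂) = 0.342515
Call price V = S·N(d₁) − K·e^{−rT}·N(d₂) = 93.225612 − 83.800749 = 9.424863
Δ = N(d₁) = 0.400867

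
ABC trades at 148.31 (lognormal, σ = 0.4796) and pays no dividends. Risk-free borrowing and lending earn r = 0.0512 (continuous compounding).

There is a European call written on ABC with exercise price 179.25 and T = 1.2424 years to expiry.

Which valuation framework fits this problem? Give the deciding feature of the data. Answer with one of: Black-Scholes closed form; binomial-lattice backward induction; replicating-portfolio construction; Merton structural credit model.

framework: Black-Scholes closed form

Key observation: the instrument is a plain European call (strike 179.25) on a lognormal asset; the exact continuous-time formula applies directly.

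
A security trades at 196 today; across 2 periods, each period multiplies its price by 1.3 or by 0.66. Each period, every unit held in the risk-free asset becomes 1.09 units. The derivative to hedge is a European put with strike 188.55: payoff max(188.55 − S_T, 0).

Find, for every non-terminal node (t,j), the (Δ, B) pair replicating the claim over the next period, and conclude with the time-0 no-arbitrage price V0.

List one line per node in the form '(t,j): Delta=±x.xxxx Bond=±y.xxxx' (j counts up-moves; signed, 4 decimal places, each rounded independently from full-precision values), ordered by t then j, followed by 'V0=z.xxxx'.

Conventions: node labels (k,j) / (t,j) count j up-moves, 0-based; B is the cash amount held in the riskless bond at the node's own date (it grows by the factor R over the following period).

The replicating-portfolio and risk-neutral prices coincide; use p* = (1.09−0.66)/(1.3−0.66) = 0.6719 for the latter.
Payoffs at expiry: V(2,0)=103.1724, V(2,1)=20.3820, V(2,2)=0.0000
(1,0): S=129.3600. Δ = (V_up−V_dn)/(S_up−S_dn) = (20.3820−103.1724)/(168.1680−85.3776) = -1.0000. V = [p*·20.3820 + (1−p*)·103.1724]/1.09 = 43.6217. B = V − Δ·S = 172.9817.
(1,1): S=254.8000. Δ = (V_up−V_dn)/(S_up−S_dn) = (0.0000−20.3820)/(331.2400−168.1680) = -0.1250. V = [p*·0.0000 + (1−p*)·20.3820]/1.09 = 6.1356. B = V − Δ·S = 37.9825.
(0,0): S=196.0000. Δ = (V_up−V_dn)/(S_up−S_dn) = (6.1356−43.6217)/(254.8000−129.3600) = -0.2988. V = [p*·6.1356 + (1−p*)·43.6217]/1.09 = 16.9135. B = V − Δ·S = 75.4854.
Sanity check at the root: Δ(0,0)·S0 + B(0,0) reproduces V0 = 16.9135.

(0,0): Delta=-0.2988 Bond=75.4854
(1,0): Delta=-1.0000 Bond=172.9817
(1,1): Delta=-0.1250 Bond=37.9825
V0=16.9135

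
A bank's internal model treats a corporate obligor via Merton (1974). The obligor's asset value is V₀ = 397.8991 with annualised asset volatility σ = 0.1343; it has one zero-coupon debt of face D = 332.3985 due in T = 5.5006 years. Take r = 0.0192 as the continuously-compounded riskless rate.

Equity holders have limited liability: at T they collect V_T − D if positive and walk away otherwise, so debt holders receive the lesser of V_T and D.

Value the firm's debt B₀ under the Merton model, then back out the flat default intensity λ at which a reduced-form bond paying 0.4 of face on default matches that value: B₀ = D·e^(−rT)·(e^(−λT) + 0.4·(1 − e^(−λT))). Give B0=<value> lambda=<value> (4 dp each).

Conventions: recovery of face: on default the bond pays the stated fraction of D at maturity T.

With assets at 397.8991 and a single debt payment of 332.3985 at 5.5006 years:
d₁ = [ln(V₀/D) + (r + σ²/2)T] / (σ√T)
   = [ln(397.8991/332.3985) + (0.0192 + 0.5·0.1343²)·5.5006] / (0.1343·√5.5006)
   = [0.179864 + 0.155217] / 0.314979 = 1.063822
d₂ = d₁ − σ√T = 1.063822 − 0.314979 = 0.748843
N(d₁) = 0.856295,  N(d₂) = 0.773024,  e^(−rT) = 0.899774
E₀ = V₀·N(d₁) − D·e^(−rT)·N(d₂)
   = 397.8991·0.856295 − 332.3985·0.899774·0.773024 = 109.520303
B₀ = V₀ − E₀ = 397.8991 − 109.520303 = 288.378797
e^(−λT) = (B₀·e^(rT)/D − 0.4)/(1 − 0.4) = (288.3788·1.111390/332.3985 − 0.4)/0.6 = 0.94034683
λ = −ln(0.94034683)/5.5006 = 0.011182

B0=288.3788 lambda=0.0112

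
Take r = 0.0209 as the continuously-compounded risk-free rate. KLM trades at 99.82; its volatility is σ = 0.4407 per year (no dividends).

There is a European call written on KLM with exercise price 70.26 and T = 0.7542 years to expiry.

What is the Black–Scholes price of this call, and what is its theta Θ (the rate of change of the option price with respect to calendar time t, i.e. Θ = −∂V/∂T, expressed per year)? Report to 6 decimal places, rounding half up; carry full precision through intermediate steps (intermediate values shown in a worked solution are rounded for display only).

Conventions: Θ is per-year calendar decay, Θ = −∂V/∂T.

price = 33.490489
Θ = -6.340646

σ√T = 0.4407·√0.7542 = 0.382725
d₁ = (ln(S/K) + (r+σ²/2)T) / (σ√T) = (ln(99.82/70.26) + (0.0209+0.4407²/2)·0.7542) / 0.382725 = (0.351166 + 0.089002) / 0.382725 = 1.150090
d₂ = d₁ − σ√T = 1.150090 − 0.382725 = 0.767366
e^{−rT} = 0.984361
N(d₁) = 0.874947,  N(d₂) = 0.778568
Call price V = S·N(d₁) − K·e^{−rT}·N(d₂) = 87.337173 − 53.846684 = 33.490489
φ(d₁) = (1/√(2π))·e^{−d₁²/2} = 0.205915
Θ = −S·φ(d₁)·σ/(2√T) − r·K·e^{−rT}·N(d₂) = −5.215250 − 1.125396 = -6.340646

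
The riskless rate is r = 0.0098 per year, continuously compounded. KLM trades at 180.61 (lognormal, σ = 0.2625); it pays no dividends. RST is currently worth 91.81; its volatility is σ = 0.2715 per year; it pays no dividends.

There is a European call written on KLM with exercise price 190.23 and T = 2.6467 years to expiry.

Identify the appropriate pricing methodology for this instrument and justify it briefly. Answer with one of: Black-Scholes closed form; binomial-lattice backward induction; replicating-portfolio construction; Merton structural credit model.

framework: Black-Scholes closed form

Key observation: a European-exercise option on KLM struck at 190.23 — a GBM underlying with constant parameters — admits an analytic price: the data contain no early exercise, no discrete tree, no debt structure.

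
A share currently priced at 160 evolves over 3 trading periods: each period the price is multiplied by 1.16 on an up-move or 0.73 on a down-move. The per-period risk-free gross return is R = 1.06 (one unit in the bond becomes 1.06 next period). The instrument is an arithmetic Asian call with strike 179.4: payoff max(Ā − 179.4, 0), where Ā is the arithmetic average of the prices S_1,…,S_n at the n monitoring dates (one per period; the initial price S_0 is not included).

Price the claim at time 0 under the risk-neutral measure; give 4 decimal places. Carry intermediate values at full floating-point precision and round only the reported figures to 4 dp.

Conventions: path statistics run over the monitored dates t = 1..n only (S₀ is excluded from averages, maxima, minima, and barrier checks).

Risk-neutral up-probability p* = (R−d)/(u−d) = (1.06−0.73)/(1.16−0.73) = 0.7674; the claim prices as the p*-weighted sum of path payoffs discounted by R^3.
Enumerate all 2^3 = 8 price paths (U = up ×1.16, D = down ×0.73); each path with k up-moves has probability p*^k·(1−p*)^(3−k).
DDD: Ā=88.1022, payoff=0.0000, prob=0.012578
UDD: Ā=139.9981, payoff=0.0000, prob=0.041506
DUD: Ā=117.0647, payoff=0.0000, prob=0.041506
UUD: Ā=186.0207, payoff=6.6207, prob=0.136969
DDU: Ā=100.3234, payoff=0.0000, prob=0.041506
UDU: Ā=159.4180, payoff=0.0000, prob=0.136969
DUU: Ā=136.4847, payoff=0.0000, prob=0.136969
UUU: Ā=216.8798, payoff=37.4798, prob=0.451998
Price = Σ prob·payoff / R^3 = 17.847616 / 1.191016 = 14.9852

price = 14.9852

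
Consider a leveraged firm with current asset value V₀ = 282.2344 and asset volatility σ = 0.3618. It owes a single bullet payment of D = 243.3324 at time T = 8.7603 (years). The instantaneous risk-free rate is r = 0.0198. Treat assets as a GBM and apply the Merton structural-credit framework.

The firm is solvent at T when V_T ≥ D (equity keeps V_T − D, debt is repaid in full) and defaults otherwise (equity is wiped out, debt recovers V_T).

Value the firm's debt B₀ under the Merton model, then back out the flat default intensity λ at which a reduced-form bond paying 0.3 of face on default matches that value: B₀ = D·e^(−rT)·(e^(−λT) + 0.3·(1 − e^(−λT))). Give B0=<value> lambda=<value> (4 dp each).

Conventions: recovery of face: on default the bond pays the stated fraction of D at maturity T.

Equity is a call on the firm's assets struck at D = 243.3324:
d₁ = [ln(V₀/D) + (r + σ²/2)T] / (σ√T)
   = [ln(282.2344/243.3324) + (0.0198 + 0.5·0.3618²)·8.7603] / (0.3618·√8.7603)
   = [0.148310 + 0.746812] / 1.070849 = 0.835900
d₂ = d₁ − σ√T = 0.835900 − 1.070849 = -0.234949
N(d₁) = 0.798394,  N(d₂) = 0.407124,  e^(−rT) = 0.840756
E₀ = V₀·N(d₁) − D·e^(−rT)·N(d₂)
   = 282.2344·0.798394 − 243.3324·0.840756·0.407124 = 142.043593
B₀ = V₀ − E₀ = 282.2344 − 142.043593 = 140.190807
e^(−λT) = (B₀·e^(rT)/D − 0.3)/(1 − 0.3) = (140.1908·1.189406/243.3324 − 0.3)/0.7 = 0.55035854
λ = −ln(0.55035854)/8.7603 = 0.068170

B0=140.1908 lambda=0.0682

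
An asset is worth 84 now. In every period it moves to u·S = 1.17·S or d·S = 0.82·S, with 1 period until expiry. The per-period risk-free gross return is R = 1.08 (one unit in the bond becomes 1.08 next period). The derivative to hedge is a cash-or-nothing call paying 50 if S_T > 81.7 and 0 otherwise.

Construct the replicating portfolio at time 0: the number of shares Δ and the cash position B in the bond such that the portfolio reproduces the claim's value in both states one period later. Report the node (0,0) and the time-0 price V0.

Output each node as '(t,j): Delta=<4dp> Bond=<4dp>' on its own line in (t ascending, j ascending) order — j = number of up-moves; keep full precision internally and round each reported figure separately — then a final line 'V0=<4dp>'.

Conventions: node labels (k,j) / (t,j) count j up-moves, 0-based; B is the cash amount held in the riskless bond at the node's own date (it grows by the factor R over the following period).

The replicating-portfolio and risk-neutral prices coincide; use p* = (1.08−0.82)/(1.17−0.82) = 0.7429 for the latter.
Expiry values: V(1,0)=0.0000, V(1,1)=50.0000
(0,0): S=84.0000. Δ = (V_up−V_dn)/(S_up−S_dn) = (50.0000−0.0000)/(98.2800−68.8800) = 1.7007. V = [p*·50.0000 + (1−p*)·0.0000]/1.08 = 34.3915. B = V − Δ·S = -108.4656.
Verification: the root portfolio costs Δ(0,0)·S0 + B(0,0) = 34.3915, matching V0.

(0,0): Delta=1.7007 Bond=-108.4656
V0=34.3915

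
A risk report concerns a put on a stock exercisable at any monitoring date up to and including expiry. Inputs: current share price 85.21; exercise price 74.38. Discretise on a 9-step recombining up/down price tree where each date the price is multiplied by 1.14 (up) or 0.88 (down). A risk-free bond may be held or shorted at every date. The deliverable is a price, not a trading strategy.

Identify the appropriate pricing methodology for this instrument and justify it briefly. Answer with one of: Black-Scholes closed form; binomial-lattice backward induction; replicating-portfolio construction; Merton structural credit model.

framework: binomial-lattice backward induction

Key observation: the defining feature is the embedded early-exercise option across 9 discrete dates on the spot-85.21 tree; pricing the strike-74.38 put means working backward with an exercise test at every node.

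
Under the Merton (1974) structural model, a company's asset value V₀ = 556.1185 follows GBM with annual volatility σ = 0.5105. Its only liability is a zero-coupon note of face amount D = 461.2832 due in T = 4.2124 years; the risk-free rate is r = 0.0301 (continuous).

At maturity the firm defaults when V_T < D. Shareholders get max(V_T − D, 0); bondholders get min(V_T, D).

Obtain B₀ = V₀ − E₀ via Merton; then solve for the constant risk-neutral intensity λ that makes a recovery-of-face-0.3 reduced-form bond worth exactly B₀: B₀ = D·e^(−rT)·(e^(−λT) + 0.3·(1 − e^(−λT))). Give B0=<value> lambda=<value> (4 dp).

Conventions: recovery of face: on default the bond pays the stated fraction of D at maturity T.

B0=281.1903 lambda=0.1377

Work the structural quantities from V₀ = 556.1185 against face 461.2832:
d₁ = [ln(V₀/D) + (r + σ²/2)T] / (σ√T)
   = [ln(556.1185/461.2832) + (0.0301 + 0.5·0.5105²)·4.2124] / (0.5105·√4.2124)
   = [0.186969 + 0.675691] / 1.047757 = 0.823340
d₂ = d₁ − σ√T = 0.823340 − 1.047757 = -0.224417
N(d₁) = 0.794843,  N(d₂) = 0.411216,  e^(−rT) = 0.880916
E₀ = V₀·N(d₁) − D·e^(−rT)·N(d₂)
   = 556.1185·0.794843 − 461.2832·0.880916·0.411216 = 274.928227
B₀ = V₀ − E₀ = 556.1185 − 274.928227 = 281.190273
e^(−λT) = (B₀·e^(rT)/D − 0.3)/(1 − 0.3) = (281.1903·1.135182/461.2832 − 0.3)/0.7 = 0.55998226
λ = −ln(0.55998226)/4.2124 = 0.137653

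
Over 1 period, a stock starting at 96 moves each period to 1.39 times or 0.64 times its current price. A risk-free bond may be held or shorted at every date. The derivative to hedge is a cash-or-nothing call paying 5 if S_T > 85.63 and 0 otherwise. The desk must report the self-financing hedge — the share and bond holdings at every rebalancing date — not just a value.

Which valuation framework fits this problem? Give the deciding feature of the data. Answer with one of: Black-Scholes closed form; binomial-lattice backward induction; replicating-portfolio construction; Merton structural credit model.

framework: replicating-portfolio construction

Key observation: the deliverable is the dynamic trading strategy on the 1-step tree (spot 96, moves 1.39 and 0.64), so the valuation must go through the node-by-node replicating-portfolio solve.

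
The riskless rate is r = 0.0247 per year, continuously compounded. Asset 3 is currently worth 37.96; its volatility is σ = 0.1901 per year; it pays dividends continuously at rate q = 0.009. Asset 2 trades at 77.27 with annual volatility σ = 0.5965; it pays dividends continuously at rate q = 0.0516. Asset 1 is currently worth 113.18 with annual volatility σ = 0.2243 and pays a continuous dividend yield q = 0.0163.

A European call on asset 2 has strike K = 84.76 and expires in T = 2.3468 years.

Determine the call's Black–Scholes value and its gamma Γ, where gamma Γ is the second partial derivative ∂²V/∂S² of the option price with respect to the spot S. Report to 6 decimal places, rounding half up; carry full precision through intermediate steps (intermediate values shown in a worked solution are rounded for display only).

σ√T = 0.5965·√2.3468 = 0.913794
d₁ = (ln(S/K) + (r−q+σ²/2)T) / (σ√T) = (ln(77.27/84.76) + (0.0247−0.0516+0.5965²/2)·2.3468) / 0.913794 = (-0.092518 + 0.354381) / 0.913794 = 0.286567
d₂ = d₁ − σ√T = 0.286567 − 0.913794 = -0.627227
e^{−rT} = 0.943682
e^{−qT} = 0.885950
N(d₁) = 0.612778,  N(d₂) = 0.265255
Call price V = S·e^{−qT}·N(d₁) − K·e^{−rT}·N(d₂) = 41.949158 − 21.216822 = 20.732336
φ(d₁) = (1/√(2π))·e^{−d₁²/2} = 0.382893
Γ = e^{−qT}·φ(d₁) / (S·σ·√T) = 0.004804

price = 20.732336
Γ = 0.004804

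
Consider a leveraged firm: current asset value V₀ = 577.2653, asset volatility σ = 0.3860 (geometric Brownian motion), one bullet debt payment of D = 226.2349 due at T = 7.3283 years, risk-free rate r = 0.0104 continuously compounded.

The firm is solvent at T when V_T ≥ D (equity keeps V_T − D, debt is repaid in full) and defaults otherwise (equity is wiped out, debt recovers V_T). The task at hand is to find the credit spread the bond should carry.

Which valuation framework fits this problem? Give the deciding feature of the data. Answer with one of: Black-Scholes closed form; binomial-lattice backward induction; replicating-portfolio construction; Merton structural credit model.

Key observation: assets follow a GBM and default happens iff V_T < 226.2349; valuing claims on that split (equity as a call, risky debt as the residual) is the structural model's definition.

framework: Merton structural credit model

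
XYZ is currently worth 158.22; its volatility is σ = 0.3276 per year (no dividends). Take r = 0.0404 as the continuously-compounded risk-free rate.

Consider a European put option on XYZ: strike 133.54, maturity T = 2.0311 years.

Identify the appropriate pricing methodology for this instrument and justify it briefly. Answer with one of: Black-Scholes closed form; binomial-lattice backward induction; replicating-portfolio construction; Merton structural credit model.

framework: Black-Scholes closed form

Key observation: the strike-133.54 put on XYZ is European-exercise on a continuously-modelled lognormal underlying, so its value is a single closed-form evaluation.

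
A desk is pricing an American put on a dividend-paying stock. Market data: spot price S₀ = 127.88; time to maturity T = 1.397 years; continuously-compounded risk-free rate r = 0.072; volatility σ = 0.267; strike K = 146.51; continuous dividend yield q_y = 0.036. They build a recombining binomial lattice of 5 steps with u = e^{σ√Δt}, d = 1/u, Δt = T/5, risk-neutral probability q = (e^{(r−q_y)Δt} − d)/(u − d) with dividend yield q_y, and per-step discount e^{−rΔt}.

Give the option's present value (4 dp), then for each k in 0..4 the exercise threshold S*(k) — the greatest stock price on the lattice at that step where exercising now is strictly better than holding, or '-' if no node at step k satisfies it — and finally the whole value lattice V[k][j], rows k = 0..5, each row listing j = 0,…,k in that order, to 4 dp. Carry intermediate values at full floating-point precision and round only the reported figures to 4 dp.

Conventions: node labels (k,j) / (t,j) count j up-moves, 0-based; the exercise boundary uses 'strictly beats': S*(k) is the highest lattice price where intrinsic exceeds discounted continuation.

Δt=0.27940, u=1.15158, d=0.86837, q=0.50047, disc=e^(-rΔt)=0.98008
k=5 terminal: V=max(K-S,0) → 83.3650 62.7716 35.4622 0.0000 0.0000 0.0000
k=4: j=0 S=72.7163 intr=73.7937 cont=71.6036 V=73.7937[EX]; j=1 S=96.4311 intr=50.0789 cont=48.1261 V=50.0789[EX]; j=2 S=127.8800 intr=18.6300 cont=17.3616 V=18.6300[EX]; j=3 S=169.5852 intr=0.0000 cont=0.0000 V=0.0000[hold]; j=4 S=224.8917 intr=0.0000 cont=0.0000 V=0.0000[hold]  S*(4)=127.8800
k=3: j=0 S=83.7384 intr=62.7716 cont=60.6918 V=62.7716[EX]; j=1 S=111.0478 intr=35.4622 cont=33.6557 V=35.4622[EX]; j=2 S=147.2636 intr=0.0000 cont=9.1209 V=9.1209[hold]; j=3 S=195.2903 intr=0.0000 cont=0.0000 V=0.0000[hold]  S*(3)=111.0478
k=2: j=0 S=96.4311 intr=50.0789 cont=48.1261 V=50.0789[EX]; j=1 S=127.8800 intr=18.6300 cont=21.8354 V=21.8354[hold]; j=2 S=169.5852 intr=0.0000 cont=4.4654 V=4.4654[hold]  S*(2)=96.4311
k=1: j=0 S=111.0478 intr=35.4622 cont=35.2280 V=35.4622[EX]; j=1 S=147.2636 intr=0.0000 cont=12.8805 V=12.8805[hold]  S*(1)=111.0478
k=0: j=0 S=127.8800 intr=18.6300 cont=23.6795 V=23.6795[hold]  S*(0)=-

price = 23.6795
boundary = - 111.0478 96.4311 111.0478 127.8800
tree:
23.6795
35.4622 12.8805
50.0789 21.8354 4.4654
62.7716 35.4622 9.1209 0.0000
73.7937 50.0789 18.6300 0.0000 0.0000
83.3650 62.7716 35.4622 0.0000 0.0000 0.0000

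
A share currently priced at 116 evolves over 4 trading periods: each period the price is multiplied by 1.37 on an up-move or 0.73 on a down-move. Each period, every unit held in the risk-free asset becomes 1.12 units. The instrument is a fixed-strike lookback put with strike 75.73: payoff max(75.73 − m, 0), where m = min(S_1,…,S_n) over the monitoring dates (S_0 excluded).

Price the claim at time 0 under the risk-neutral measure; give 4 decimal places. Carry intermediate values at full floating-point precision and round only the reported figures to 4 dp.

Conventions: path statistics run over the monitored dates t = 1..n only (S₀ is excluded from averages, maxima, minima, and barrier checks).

Set p* = 0.6094 (from d < R < u); the path-dependent value is the discounted p*-expectation over all price paths.
Enumerate all 2^4 = 16 price paths (U = up ×1.37, D = down ×0.73); each path with k up-moves has probability p*^k·(1−p*)^(4−k).
DDDD: m=32.9420, payoff=42.7880, prob=0.023283
UDDD: m=61.8226, payoff=13.9074, prob=0.036322
DUDD: m=61.8226, payoff=13.9074, prob=0.036322
UUDD: m=116.0232, payoff=0.0000, prob=0.056662
DDUD: m=61.8164, payoff=13.9136, prob=0.036322
UDUD: m=116.0116, payoff=0.0000, prob=0.056662
DUUD: m=84.6800, payoff=0.0000, prob=0.056662
UUUD: m=158.9200, payoff=0.0000, prob=0.088392
DDDU: m=45.1260, payoff=30.6040, prob=0.036322
UDDU: m=84.6885, payoff=0.0000, prob=0.056662
DUDU: m=84.6800, payoff=0.0000, prob=0.056662
UUDU: m=158.9200, payoff=0.0000, prob=0.088392
DDUU: m=61.8164, payoff=13.9136, prob=0.056662
UDUU: m=116.0116, payoff=0.0000, prob=0.088392
DUUU: m=84.6800, payoff=0.0000, prob=0.088392
UUUU: m=158.9200, payoff=0.0000, prob=0.137892
Price = Σ prob·payoff / R^4 = 4.411834 / 1.573519 = 2.8038

price = 2.8038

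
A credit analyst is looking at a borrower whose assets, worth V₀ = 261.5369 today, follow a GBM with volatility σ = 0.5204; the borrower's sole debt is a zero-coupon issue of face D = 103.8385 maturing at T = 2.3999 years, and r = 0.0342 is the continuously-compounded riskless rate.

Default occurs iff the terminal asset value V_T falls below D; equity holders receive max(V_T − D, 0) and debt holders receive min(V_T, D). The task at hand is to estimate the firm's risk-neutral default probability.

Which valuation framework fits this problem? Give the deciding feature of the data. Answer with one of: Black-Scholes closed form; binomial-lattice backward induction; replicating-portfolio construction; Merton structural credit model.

framework: Merton structural credit model

Key observation: the data describe a firm's assets (V₀ = 261.5369, GBM) and a single zero-coupon debt of face 103.8385, so credit quantities follow from equity-as-call in the structural model.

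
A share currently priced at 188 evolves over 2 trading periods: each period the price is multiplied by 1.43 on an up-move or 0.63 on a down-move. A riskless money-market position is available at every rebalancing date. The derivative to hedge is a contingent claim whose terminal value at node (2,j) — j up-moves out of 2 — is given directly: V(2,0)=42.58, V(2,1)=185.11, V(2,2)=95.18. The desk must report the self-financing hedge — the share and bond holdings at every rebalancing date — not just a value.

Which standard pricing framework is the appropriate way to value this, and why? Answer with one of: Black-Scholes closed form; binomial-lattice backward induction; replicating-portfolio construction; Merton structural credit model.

framework: replicating-portfolio construction

Key observation: since the answer must list Δ and B at each node of the 1.43/0.63 lattice on 188, the replicating-portfolio method — solving the two-state system at every node — is the one that applies.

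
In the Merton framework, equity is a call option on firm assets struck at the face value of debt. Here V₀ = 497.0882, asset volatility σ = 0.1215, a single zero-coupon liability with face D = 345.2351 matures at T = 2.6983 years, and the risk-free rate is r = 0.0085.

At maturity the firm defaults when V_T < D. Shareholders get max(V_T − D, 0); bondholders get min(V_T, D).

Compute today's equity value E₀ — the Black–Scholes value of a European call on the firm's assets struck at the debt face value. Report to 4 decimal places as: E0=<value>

E0=160.4888

With assets at 497.0882 and a single debt payment of 345.2351 at 2.6983 years:
d₁ = [ln(V₀/D) + (r + σ²/2)T] / (σ√T)
   = [ln(497.0882/345.2351) + (0.0085 + 0.5·0.1215²)·2.6983] / (0.1215·√2.6983)
   = [0.364542 + 0.042852] / 0.199582 = 2.041235
d₂ = d₁ − σ√T = 2.041235 − 0.199582 = 1.841653
N(d₁) = 0.979386,  N(d₂) = 0.967237,  e^(−rT) = 0.977325
E₀ = V₀·N(d₁) − D·e^(−rT)·N(d₂)
   = 497.0882·0.979386 − 345.2351·0.977325·0.967237 = 160.488753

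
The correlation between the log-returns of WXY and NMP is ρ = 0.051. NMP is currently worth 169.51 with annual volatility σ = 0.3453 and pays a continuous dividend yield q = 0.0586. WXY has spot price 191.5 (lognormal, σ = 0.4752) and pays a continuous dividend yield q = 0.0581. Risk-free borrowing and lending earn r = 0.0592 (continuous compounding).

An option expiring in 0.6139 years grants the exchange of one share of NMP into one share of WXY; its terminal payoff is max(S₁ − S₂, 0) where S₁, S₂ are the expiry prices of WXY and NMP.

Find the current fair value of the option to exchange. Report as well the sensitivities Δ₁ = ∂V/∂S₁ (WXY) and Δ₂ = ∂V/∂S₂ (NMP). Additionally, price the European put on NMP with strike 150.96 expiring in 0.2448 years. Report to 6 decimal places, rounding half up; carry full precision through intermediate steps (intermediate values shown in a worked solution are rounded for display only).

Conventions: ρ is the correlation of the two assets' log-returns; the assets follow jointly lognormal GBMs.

exchange price = 42.686071
Δ1 = 0.666164
Δ2 = -0.500763
price(NMP put K=150.96) = 3.977956

σ_eff = √(σ₁² + σ₂² − 2ρσ₁σ₂) = √(0.4752² + 0.3453² − 2·0.051·0.4752·0.3453) = 0.572984
d₁ = (ln(S₁/S₂) + (q₂ − q₁ + σ_eff²/2)T) / (σ_eff√T) = (ln(191.5/169.51) + (0.0586 − 0.0581 + 0.164155)·0.6139) / 0.448943 = 0.496851
d₂ = d₁ − σ_eff√T = 0.496851 − 0.448943 = 0.047908
N(d₁) = 0.690353,  N(d₂) = 0.519105
V = S₁·e^{−q₁T}·N(d₁) − S₂·e^{−q₂T}·N(d₂) = 127.570337 − 84.884266 = 42.686071
Δ₁ = e^{−q₁T}·N(d₁) = 0.666164;  Δ₂ = −e^{−q₂T}·N(d₂) = -0.500763
[vanilla: NMP put K=150.96]
σ√T = 0.3453·√0.2448 = 0.170845
d₁ = (ln(S/K) + (r−q+σ²/2)T) / (σ√T) = (ln(169.51/150.96) + (0.0592−0.0586+0.3453²/2)·0.2448) / 0.170845 = (0.115897 + 0.014741) / 0.170845 = 0.764657
d₂ = d₁ − σ√T = 0.764657 − 0.170845 = 0.593812
e^{−rT} = 0.985612
e^{−qT} = 0.985757
N(−d₁) = 0.222238,  N(−d₂) = 0.276319
price = K·e^{−rT}·N(−d₂) − S·e^{−qT}·N(−d₁) = 41.112929 − 37.134973 = 3.977956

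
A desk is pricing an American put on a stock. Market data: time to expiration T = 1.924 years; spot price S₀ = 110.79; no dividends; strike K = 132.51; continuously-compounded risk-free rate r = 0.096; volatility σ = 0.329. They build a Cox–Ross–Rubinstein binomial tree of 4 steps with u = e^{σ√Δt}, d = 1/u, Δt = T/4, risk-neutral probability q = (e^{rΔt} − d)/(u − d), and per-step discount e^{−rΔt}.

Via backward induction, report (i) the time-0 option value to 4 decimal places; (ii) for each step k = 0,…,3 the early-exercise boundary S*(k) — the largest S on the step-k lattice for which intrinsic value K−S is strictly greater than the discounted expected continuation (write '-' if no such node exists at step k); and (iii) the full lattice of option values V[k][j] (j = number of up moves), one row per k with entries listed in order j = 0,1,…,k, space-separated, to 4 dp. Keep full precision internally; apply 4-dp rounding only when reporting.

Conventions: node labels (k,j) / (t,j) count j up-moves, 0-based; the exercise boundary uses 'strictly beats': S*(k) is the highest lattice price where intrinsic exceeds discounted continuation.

Δt=0.48100, u=1.25631, d=0.79598, q=0.54587, disc=e^(-rΔt)=0.95487
k=4 terminal: V=max(K-S,0) → 88.0346 62.3144 21.7200 0.0000 0.0000
k=3: j=0 S=55.8747 intr=76.6353 cont=70.6557 V=76.6353[EX]; j=1 S=88.1872 intr=44.3228 cont=38.3432 V=44.3228[EX]; j=2 S=139.1861 intr=0.0000 cont=9.4187 V=9.4187[hold]; j=3 S=219.6778 intr=0.0000 cont=0.0000 V=0.0000[hold]  S*(3)=88.1872
k=2: j=0 S=70.1956 intr=62.3144 cont=56.3347 V=62.3144[EX]; j=1 S=110.7900 intr=21.7200 cont=24.1295 V=24.1295[hold]; j=2 S=174.8602 intr=0.0000 cont=4.0843 V=4.0843[hold]  S*(2)=70.1956
k=1: j=0 S=88.1872 intr=44.3228 cont=39.5991 V=44.3228[EX]; j=1 S=139.1861 intr=0.0000 cont=12.5924 V=12.5924[hold]  S*(1)=88.1872
k=0: j=0 S=110.7900 intr=21.7200 cont=25.7837 V=25.7837[hold]  S*(0)=-

price = 25.7837
boundary = - 88.1872 70.1956 88.1872
tree:
25.7837
44.3228 12.5924
62.3144 24.1295 4.0843
76.6353 44.3228 9.4187 0.0000
88.0346 62.3144 21.7200 0.0000 0.0000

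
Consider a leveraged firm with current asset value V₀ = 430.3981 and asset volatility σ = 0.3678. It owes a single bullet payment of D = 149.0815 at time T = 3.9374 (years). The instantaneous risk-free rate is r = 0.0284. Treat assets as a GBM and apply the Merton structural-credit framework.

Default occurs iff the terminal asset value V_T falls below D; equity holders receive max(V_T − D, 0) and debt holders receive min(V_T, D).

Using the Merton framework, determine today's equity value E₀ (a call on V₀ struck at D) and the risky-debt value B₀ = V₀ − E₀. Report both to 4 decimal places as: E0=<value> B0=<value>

Equity is a call on the firm's assets struck at D = 149.0815:
d₁ = [ln(V₀/D) + (r + σ²/2)T] / (σ√T)
   = [ln(430.3981/149.0815) + (0.0284 + 0.5·0.3678²)·3.9374] / (0.3678·√3.9374)
   = [1.060217 + 0.378142] / 0.729821 = 1.970838
d₂ = d₁ − σ√T = 1.970838 − 0.729821 = 1.241016
N(d₁) = 0.975629,  N(d₂) = 0.892700,  e^(−rT) = 0.894203
E₀ = V₀·N(d₁) − D·e^(−rT)·N(d₂)
   = 430.3981·0.975629 − 149.0815·0.894203·0.892700 = 300.903659
B₀ = V₀ − E₀ = 430.3981 − 300.903659 = 129.494441

E0=300.9037 B0=129.4944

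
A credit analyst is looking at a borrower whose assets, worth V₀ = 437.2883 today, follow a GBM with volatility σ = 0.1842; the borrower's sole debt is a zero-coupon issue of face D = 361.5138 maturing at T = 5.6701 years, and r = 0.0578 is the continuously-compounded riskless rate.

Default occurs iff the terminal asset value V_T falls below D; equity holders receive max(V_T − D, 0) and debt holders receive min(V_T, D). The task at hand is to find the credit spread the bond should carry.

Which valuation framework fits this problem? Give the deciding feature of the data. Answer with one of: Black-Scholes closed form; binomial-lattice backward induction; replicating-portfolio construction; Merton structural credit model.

framework: Merton structural credit model

Key observation: assets follow a GBM and default happens iff V_T < 361.5138; valuing claims on that split (equity as a call, risky debt as the residual) is the structural model's definition.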